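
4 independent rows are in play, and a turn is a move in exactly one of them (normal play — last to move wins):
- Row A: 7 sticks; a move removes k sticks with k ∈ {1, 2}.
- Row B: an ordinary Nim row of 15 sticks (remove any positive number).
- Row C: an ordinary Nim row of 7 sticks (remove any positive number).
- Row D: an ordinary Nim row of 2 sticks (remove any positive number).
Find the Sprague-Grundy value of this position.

11

For row A, compute g(0), g(1), … with moves {1, 2}:
g(0) = mex{} = 0
g(1) = mex{0} = 1
g(2) = mex{0,1} = 2
g(3) = mex{1,2} = 0
g(4) = mex{0,2} = 1
g(5) = mex{0,1} = 2
g(6) = mex{1,2} = 0
g(7) = mex{0,2} = 1
So g(7) = 1.
Row B is a plain Nim row of size 15, so its Grundy value is 15.
Row C is a plain Nim row of size 7, so its Grundy value is 7.
Row D is a plain Nim row of size 2, so its Grundy value is 2.
By the Sprague-Grundy theorem, the Grundy value of a sum of independent games is the XOR of the component values.
Combined value = 1 XOR 15 XOR 7 XOR 2 = 11.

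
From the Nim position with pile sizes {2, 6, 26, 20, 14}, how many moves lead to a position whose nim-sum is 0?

3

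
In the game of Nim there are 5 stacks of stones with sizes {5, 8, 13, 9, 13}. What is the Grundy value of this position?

4

Bitwise XOR of the heap sizes:
  0101  (5)
  1000  (8)
  1101  (13)
  1001  (9)
  1101  (13)
  ----
  0100  (4)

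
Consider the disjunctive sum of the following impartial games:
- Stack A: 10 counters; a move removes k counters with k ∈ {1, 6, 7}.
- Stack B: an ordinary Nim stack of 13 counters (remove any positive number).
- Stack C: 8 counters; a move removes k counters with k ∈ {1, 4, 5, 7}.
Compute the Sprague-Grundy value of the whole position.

Grundy values for stack A (subtraction set {1, 6, 7}):
k:     0  1  2  3  4  5  6  7  8  9 10
g(k):  0  1  0  1  0  1  2  3  2  3  2
So g(10) = 2.
Stack B is a plain Nim stack of size 13, so its Grundy value is 13.
Build the Grundy sequence for stack C with g(k) = mex{g(k−s) : s ∈ {1, 4, 5, 7}, s ≤ k}:
k:     0  1  2  3  4  5  6  7  8
g(k):  0  1  0  1  2  3  2  3  0
So g(8) = 0.
By the Sprague-Grundy theorem, the Grundy value of a sum of independent games is the XOR of the component values.
Combined value = 2 XOR 13 XOR 0 = 15.

15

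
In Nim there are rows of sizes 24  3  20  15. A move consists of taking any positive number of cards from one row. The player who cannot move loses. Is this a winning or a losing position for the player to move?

Losing position

In binary:
  11000  (24)
  00011  (3)
  10100  (20)
  01111  (15)
  -----
  00000  (0)
The nim-sum is 0, so this is a P-position: the player to move is in a losing position under optimal play.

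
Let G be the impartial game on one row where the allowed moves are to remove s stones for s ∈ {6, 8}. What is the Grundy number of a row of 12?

2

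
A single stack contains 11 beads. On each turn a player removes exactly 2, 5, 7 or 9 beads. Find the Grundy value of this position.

Grundy values for subtraction set {2, 5, 7, 9}:
g(0) = mex{} = 0
g(1) = mex{} = 0
g(2) = mex{0} = 1
g(3) = mex{0} = 1
g(4) = mex{1} = 0
g(5) = mex{0,1} = 2
g(6) = mex{0} = 1
g(7) = mex{0,1,2} = 3
g(8) = mex{0,1} = 2
g(9) = mex{0,1,3} = 2
g(10) = mex{0,1,2} = 3
g(11) = mex{0,1,2} = 3
So g(11) = 3.

3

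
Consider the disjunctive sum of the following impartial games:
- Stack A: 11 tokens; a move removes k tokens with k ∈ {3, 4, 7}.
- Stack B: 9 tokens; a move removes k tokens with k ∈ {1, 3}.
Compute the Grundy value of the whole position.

1

Build the Grundy sequence for stack A with g(k) = mex{g(k−s) : s ∈ {3, 4, 7}, s ≤ k}:
k:     0  1  2  3  4  5  6  7  8  9 10 11
g(k):  0  0  0  1  1  1  2  2  2  3  0  0
So g(11) = 0.
For stack B, compute g(0), g(1), … with moves {1, 3}:
k:     0  1  2  3  4  5  6  7  8  9
g(k):  0  1  0  1  0  1  0  1  0  1
So g(9) = 1.
By the Sprague-Grundy theorem, the Grundy value of a sum of independent games is the XOR of the component values.
Combined value = 0 XOR 1 = 1.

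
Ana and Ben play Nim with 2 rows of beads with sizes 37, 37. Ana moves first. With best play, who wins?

Nim-sum: 37 ⊕ 37 = 0.
The nim-sum is 0, so this is a P-position: the player to move is in a losing position under optimal play; Ana is about to move from it and so loses — Ben wins.

Ben wins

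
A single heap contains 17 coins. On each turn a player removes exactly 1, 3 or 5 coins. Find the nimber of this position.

1

Build the Grundy sequence with g(k) = mex{g(k−s) : s ∈ {1, 3, 5}, s ≤ k}:
k:     0  1  2  3  4  5  6  7  8  9 10 11 12 13 14 15 16 17
g(k):  0  1  0  1  0  1  0  1  0  1  0  1  0  1  0  1  0  1
So g(17) = 1.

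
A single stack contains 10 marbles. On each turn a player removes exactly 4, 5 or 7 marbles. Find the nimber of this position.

2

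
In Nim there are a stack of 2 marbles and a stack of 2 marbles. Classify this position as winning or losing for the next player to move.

Losing position

In binary:
  10  (2)
  10  (2)
  --
  00  (0)
The nim-sum is 0, so this is a P-position: the player to move is in a losing position under optimal play.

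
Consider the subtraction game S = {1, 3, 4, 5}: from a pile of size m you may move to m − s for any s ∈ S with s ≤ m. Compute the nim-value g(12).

2

Build the Grundy sequence with g(k) = mex{g(k−s) : s ∈ {1, 3, 4, 5}, s ≤ k}:
k:     0  1  2  3  4  5  6  7  8  9 10 11 12
g(k):  0  1  0  1  2  3  2  3  0  1  0  1  2
So g(12) = 2.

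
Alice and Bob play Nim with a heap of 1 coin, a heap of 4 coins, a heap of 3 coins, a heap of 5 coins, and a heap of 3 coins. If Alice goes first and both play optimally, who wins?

Bob wins

Compute the nim-sum pairwise:
1 ^ 4 = 5
5 ^ 3 = 6
6 ^ 5 = 3
3 ^ 3 = 0
The nim-sum is 0, so this is a P-position: the player to move is in a losing position under optimal play; Alice is about to move from it and so loses — Bob wins.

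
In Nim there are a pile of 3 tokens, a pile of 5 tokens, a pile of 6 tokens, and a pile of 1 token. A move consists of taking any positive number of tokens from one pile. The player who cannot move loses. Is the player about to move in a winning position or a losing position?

Compute the nim-sum pairwise:
3 XOR 5 = 6
6 XOR 6 = 0
0 XOR 1 = 1
The nim-sum is 1 ≠ 0, so this is an N-position: the player to move can win.

Winning position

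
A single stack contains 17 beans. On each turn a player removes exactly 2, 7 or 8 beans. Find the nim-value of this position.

Compute g(0), g(1), … for moves {2, 7, 8}:
k:     0  1  2  3  4  5  6  7  8  9 10 11 12 13 14 15 16 17
g(k):  0  0  1  1  0  0  1  1  2  2  0  3  1  2  0  0  1  1
So g(17) = 1.

1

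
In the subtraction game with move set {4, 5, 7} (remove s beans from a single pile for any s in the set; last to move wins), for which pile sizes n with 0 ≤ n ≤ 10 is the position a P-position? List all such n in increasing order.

0, 1, 2, 3

Build the Grundy sequence with g(k) = mex{g(k−s) : s ∈ {4, 5, 7}, s ≤ k}:
g(0) = mex{} = 0
g(1) = mex{} = 0
g(2) = mex{} = 0
g(3) = mex{} = 0
g(4) = mex{0} = 1
g(5) = mex{0} = 1
g(6) = mex{0} = 1
g(7) = mex{0} = 1
g(8) = mex{0,1} = 2
g(9) = mex{0,1} = 2
g(10) = mex{0,1} = 2
The P-positions (g = 0) in 0..10 are 0, 1, 2, 3.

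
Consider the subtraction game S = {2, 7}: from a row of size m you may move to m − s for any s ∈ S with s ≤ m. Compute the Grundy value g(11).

Grundy values for subtraction set {2, 7}:
k:     0  1  2  3  4  5  6  7  8  9 10 11
g(k):  0  0  1  1  0  0  1  1  2  0  0  1
So g(11) = 1.

1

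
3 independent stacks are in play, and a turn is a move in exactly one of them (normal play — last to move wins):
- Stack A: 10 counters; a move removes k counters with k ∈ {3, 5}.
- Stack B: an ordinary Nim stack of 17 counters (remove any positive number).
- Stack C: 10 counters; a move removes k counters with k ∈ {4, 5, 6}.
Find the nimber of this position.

Grundy values for stack A (subtraction set {3, 5}):
g(0) = mex{} = 0
g(1) = mex{} = 0
g(2) = mex{} = 0
g(3) = mex{0} = 1
g(4) = mex{0} = 1
g(5) = mex{0} = 1
g(6) = mex{0,1} = 2
g(7) = mex{0,1} = 2
g(8) = mex{1} = 0
g(9) = mex{1,2} = 0
g(10) = mex{1,2} = 0
So g(10) = 0.
Stack B is a plain Nim stack of size 17, so its Grundy value is 17.
For stack C, compute g(0), g(1), … with moves {4, 5, 6}:
g(0) = mex{} = 0
g(1) = mex{} = 0
g(2) = mex{} = 0
g(3) = mex{} = 0
g(4) = mex{0} = 1
g(5) = mex{0} = 1
g(6) = mex{0} = 1
g(7) = mex{0} = 1
g(8) = mex{0,1} = 2
g(9) = mex{0,1} = 2
g(10) = mex{1} = 0
So g(10) = 0.
The value of a disjunctive sum is the nim-sum of the parts.
Combined value = 0 ⊕ 17 ⊕ 0 = 17.

17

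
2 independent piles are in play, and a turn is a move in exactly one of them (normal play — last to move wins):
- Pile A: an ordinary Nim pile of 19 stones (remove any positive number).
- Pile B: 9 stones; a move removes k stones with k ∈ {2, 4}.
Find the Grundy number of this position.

18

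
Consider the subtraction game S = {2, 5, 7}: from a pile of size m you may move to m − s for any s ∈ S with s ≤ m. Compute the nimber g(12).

Grundy values for subtraction set {2, 5, 7}:
g(0) = mex{} = 0
g(1) = mex{} = 0
g(2) = mex{0} = 1
g(3) = mex{0} = 1
g(4) = mex{1} = 0
g(5) = mex{0,1} = 2
g(6) = mex{0} = 1
g(7) = mex{0,1,2} = 3
g(8) = mex{0,1} = 2
g(9) = mex{0,1,3} = 2
g(10) = mex{1,2} = 0
g(11) = mex{0,1,2} = 3
g(12) = mex{0,2,3} = 1
So g(12) = 1.

1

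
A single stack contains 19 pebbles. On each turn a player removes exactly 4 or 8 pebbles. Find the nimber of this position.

1

Build the Grundy sequence with g(k) = mex{g(k−s) : s ∈ {4, 8}, s ≤ k}:
k:     0  1  2  3  4  5  6  7  8  9 10 11 12 13 14 15 16 17 18 19
g(k):  0  0  0  0  1  1  1  1  2  2  2  2  0  0  0  0  1  1  1  1
So g(19) = 1.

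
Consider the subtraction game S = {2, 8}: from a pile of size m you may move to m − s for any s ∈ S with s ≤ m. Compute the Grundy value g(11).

Grundy values for subtraction set {2, 8}:
k:     0  1  2  3  4  5  6  7  8  9 10 11
g(k):  0  0  1  1  0  0  1  1  2  2  0  0
So g(11) = 0.

0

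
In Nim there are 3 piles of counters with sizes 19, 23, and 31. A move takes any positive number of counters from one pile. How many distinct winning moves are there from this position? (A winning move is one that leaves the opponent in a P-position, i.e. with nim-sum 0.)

3

In binary:
  10011  (19)
  10111  (23)
  11111  (31)
  -----
  11011  (27)
The overall nim-sum is X = 27. A pile of size p has a winning move iff p XOR X < p (reduce it to p XOR X).
  19: 19 XOR 27 = 8 < 19 — winning move (to 8).
  23: 23 XOR 27 = 12 < 23 — winning move (to 12).
  31: 31 XOR 27 = 4 < 31 — winning move (to 4).
That gives 3 winning moves.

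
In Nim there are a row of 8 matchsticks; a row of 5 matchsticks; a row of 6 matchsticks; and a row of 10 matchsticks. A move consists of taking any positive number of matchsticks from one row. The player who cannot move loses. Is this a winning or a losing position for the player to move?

Nim-sum: 8 ^ 5 ^ 6 ^ 10 = 1.
The nim-sum is 1 ≠ 0, so this is an N-position: the player to move can win.

Winning position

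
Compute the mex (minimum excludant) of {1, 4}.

0

0 is not in the set, so the mex is 0.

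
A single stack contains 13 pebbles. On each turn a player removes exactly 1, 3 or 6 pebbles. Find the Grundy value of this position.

Build the Grundy sequence with g(k) = mex{g(k−s) : s ∈ {1, 3, 6}, s ≤ k}:
k:     0  1  2  3  4  5  6  7  8  9 10 11 12 13
g(k):  0  1  0  1  0  1  2  3  2  0  1  0  1  0
So g(13) = 0.

0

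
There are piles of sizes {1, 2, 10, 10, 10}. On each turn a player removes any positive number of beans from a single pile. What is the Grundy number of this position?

Nim-sum: 1 ⊕ 2 ⊕ 10 ⊕ 10 ⊕ 10 = 9.

9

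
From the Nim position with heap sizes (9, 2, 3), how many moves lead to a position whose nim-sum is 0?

1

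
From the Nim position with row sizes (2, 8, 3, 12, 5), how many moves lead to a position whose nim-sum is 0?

0

Nim-sum: 2 XOR 8 XOR 3 XOR 12 XOR 5 = 0.
The nim-sum is already 0, so every move leaves a nonzero nim-sum — there are no winning moves.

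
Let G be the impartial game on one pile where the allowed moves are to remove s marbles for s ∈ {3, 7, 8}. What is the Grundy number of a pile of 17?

Build the Grundy sequence with g(k) = mex{g(k−s) : s ∈ {3, 7, 8}, s ≤ k}:
k:     0  1  2  3  4  5  6  7  8  9 10 11 12 13 14 15 16 17
g(k):  0  0  0  1  1  1  0  2  2  1  3  0  0  2  1  1  0  0
So g(17) = 0.

0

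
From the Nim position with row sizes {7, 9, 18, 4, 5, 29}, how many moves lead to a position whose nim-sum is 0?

0

Compute the nim-sum pairwise:
7 ^ 9 = 14
14 ^ 18 = 28
28 ^ 4 = 24
24 ^ 5 = 29
29 ^ 29 = 0
The nim-sum is already 0, so every move leaves a nonzero nim-sum — there are no winning moves.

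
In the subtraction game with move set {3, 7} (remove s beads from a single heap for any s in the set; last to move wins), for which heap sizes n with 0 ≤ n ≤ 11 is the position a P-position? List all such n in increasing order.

Compute g(0), g(1), … for moves {3, 7}:
g(0) = mex{} = 0
g(1) = mex{} = 0
g(2) = mex{} = 0
g(3) = mex{0} = 1
g(4) = mex{0} = 1
g(5) = mex{0} = 1
g(6) = mex{1} = 0
g(7) = mex{0,1} = 2
g(8) = mex{0,1} = 2
g(9) = mex{0} = 1
g(10) = mex{1,2} = 0
g(11) = mex{1,2} = 0
The P-positions (g = 0) in 0..11 are 0, 1, 2, 6, 10, 11.

0, 1, 2, 6, 10, 11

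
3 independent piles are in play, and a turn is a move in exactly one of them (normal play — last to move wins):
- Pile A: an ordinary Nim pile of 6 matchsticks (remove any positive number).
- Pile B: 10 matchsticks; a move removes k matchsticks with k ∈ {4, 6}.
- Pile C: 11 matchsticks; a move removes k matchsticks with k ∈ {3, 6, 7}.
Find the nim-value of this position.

Pile A is a plain Nim pile of size 6, so its Grundy value is 6.
Build the Grundy sequence for pile B with g(k) = mex{g(k−s) : s ∈ {4, 6}, s ≤ k}:
g(0) = mex{} = 0
g(1) = mex{} = 0
g(2) = mex{} = 0
g(3) = mex{} = 0
g(4) = mex{0} = 1
g(5) = mex{0} = 1
g(6) = mex{0} = 1
g(7) = mex{0} = 1
g(8) = mex{0,1} = 2
g(9) = mex{0,1} = 2
g(10) = mex{1} = 0
So g(10) = 0.
For pile C, compute g(0), g(1), … with moves {3, 6, 7}:
g(0) = mex{} = 0
g(1) = mex{} = 0
g(2) = mex{} = 0
g(3) = mex{0} = 1
g(4) = mex{0} = 1
g(5) = mex{0} = 1
g(6) = mex{0,1} = 2
g(7) = mex{0,1} = 2
g(8) = mex{0,1} = 2
g(9) = mex{0,1,2} = 3
g(10) = mex{1,2} = 0
g(11) = mex{1,2} = 0
So g(11) = 0.
The value of a disjunctive sum is the nim-sum of the parts.
Combined value = 6 ⊕ 0 ⊕ 0 = 6.

6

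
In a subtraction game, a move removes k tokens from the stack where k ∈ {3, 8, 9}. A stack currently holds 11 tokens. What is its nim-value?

3

Build the Grundy sequence with g(k) = mex{g(k−s) : s ∈ {3, 8, 9}, s ≤ k}:
g(0) = mex{} = 0
g(1) = mex{} = 0
g(2) = mex{} = 0
g(3) = mex{0} = 1
g(4) = mex{0} = 1
g(5) = mex{0} = 1
g(6) = mex{1} = 0
g(7) = mex{1} = 0
g(8) = mex{0,1} = 2
g(9) = mex{0} = 1
g(10) = mex{0} = 1
g(11) = mex{0,1,2} = 3
So g(11) = 3.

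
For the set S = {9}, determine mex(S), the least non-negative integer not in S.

0

0 is not in the set, so the mex is 0.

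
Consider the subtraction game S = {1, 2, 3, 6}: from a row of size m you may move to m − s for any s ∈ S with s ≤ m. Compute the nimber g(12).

0

Grundy values for subtraction set {1, 2, 3, 6}:
k:     0  1  2  3  4  5  6  7  8  9 10 11 12
g(k):  0  1  2  3  0  1  2  3  0  1  2  3  0
So g(12) = 0.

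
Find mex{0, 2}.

1

0 is in the set but 1 is not, so the mex is 1.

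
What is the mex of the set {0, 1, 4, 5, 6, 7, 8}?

2

The values 0, 1 are all present; 2 is the first non-negative integer missing from the set.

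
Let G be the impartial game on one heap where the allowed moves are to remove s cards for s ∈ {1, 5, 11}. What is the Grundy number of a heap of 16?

0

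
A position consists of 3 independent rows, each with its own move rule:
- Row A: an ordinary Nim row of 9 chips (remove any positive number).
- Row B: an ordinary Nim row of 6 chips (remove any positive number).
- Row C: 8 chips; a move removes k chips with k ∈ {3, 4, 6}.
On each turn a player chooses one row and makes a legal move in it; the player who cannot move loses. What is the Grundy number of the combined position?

13

Row A is a plain Nim row of size 9, so its Grundy value is 9.
Row B is a plain Nim row of size 6, so its Grundy value is 6.
Grundy values for row C (subtraction set {3, 4, 6}):
g(0) = mex{} = 0
g(1) = mex{} = 0
g(2) = mex{} = 0
g(3) = mex{0} = 1
g(4) = mex{0} = 1
g(5) = mex{0} = 1
g(6) = mex{0,1} = 2
g(7) = mex{0,1} = 2
g(8) = mex{0,1} = 2
So g(8) = 2.
By the Sprague-Grundy theorem, the Grundy value of a sum of independent games is the XOR of the component values.
Combined value = 9 XOR 6 XOR 2 = 13.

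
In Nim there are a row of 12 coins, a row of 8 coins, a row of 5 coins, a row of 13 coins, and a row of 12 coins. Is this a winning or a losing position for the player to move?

Compute the nim-sum pairwise:
12 ⊕ 8 = 4
4 ⊕ 5 = 1
1 ⊕ 13 = 12
12 ⊕ 12 = 0
The nim-sum is 0, so this is a P-position: the player to move is in a losing position under optimal play.

Losing position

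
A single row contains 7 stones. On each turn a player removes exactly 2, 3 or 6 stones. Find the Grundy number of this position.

1

Build the Grundy sequence with g(k) = mex{g(k−s) : s ∈ {2, 3, 6}, s ≤ k}:
g(0) = mex{} = 0
g(1) = mex{} = 0
g(2) = mex{0} = 1
g(3) = mex{0} = 1
g(4) = mex{0,1} = 2
g(5) = mex{1} = 0
g(6) = mex{0,1,2} = 3
g(7) = mex{0,2} = 1
So g(7) = 1.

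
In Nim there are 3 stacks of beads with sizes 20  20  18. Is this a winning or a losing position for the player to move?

Winning position

Write each in binary and XOR column by column:
  10100  (20)
  10100  (20)
  10010  (18)
  -----
  10010  (18)
The nim-sum is 18 ≠ 0, so this is an N-position: the player to move can win.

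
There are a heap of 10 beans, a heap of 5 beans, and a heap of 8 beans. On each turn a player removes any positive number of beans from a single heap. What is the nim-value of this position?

In binary:
  1010  (10)
  0101  (5)
  1000  (8)
  ----
  0111  (7)

7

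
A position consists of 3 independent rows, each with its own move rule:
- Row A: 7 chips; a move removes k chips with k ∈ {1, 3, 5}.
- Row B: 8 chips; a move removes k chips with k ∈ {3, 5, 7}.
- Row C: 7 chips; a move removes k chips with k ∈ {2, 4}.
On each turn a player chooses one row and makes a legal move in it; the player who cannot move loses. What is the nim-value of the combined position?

Build the Grundy sequence for row A with g(k) = mex{g(k−s) : s ∈ {1, 3, 5}, s ≤ k}:
k:     0  1  2  3  4  5  6  7
g(k):  0  1  0  1  0  1  0  1
So g(7) = 1.
Grundy values for row B (subtraction set {3, 5, 7}):
k:     0  1  2  3  4  5  6  7  8
g(k):  0  0  0  1  1  1  2  2  2
So g(8) = 2.
For row C, compute g(0), g(1), … with moves {2, 4}:
k:     0  1  2  3  4  5  6  7
g(k):  0  0  1  1  2  2  0  0
So g(7) = 0.
By the Sprague-Grundy theorem, the Grundy value of a sum of independent games is the XOR of the component values.
Combined value = 1 XOR 2 XOR 0 = 3.

3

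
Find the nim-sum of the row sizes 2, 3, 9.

8

Nim-sum: 2 XOR 3 XOR 9 = 8.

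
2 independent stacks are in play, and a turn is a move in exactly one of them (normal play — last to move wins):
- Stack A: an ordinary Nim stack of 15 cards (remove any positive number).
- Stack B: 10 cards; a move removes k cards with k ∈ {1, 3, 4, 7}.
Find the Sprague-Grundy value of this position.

Stack A is a plain Nim stack of size 15, so its Grundy value is 15.
Build the Grundy sequence for stack B with g(k) = mex{g(k−s) : s ∈ {1, 3, 4, 7}, s ≤ k}:
g(0) = mex{} = 0
g(1) = mex{0} = 1
g(2) = mex{1} = 0
g(3) = mex{0} = 1
g(4) = mex{0,1} = 2
g(5) = mex{0,1,2} = 3
g(6) = mex{0,1,3} = 2
g(7) = mex{0,1,2} = 3
g(8) = mex{1,2,3} = 0
g(9) = mex{0,2,3} = 1
g(10) = mex{1,2,3} = 0
So g(10) = 0.
The value of a disjunctive sum is the nim-sum of the parts.
Combined value = 15 XOR 0 = 15.

15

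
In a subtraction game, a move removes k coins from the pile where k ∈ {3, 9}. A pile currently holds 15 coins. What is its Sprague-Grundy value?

1

Grundy values for subtraction set {3, 9}:
k:     0  1  2  3  4  5  6  7  8  9 10 11 12 13 14 15
g(k):  0  0  0  1  1  1  0  0  0  1  1  1  0  0  0  1
So g(15) = 1.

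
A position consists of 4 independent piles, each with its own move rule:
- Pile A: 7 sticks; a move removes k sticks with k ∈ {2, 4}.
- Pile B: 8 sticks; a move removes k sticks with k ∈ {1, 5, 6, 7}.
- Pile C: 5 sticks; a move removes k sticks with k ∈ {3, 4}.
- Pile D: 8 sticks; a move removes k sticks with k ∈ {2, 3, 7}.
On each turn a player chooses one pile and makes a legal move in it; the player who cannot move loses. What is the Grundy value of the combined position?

2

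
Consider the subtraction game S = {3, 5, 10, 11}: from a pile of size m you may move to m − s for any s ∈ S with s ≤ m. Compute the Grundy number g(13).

2

Build the Grundy sequence with g(k) = mex{g(k−s) : s ∈ {3, 5, 10, 11}, s ≤ k}:
k:     0  1  2  3  4  5  6  7  8  9 10 11 12 13
g(k):  0  0  0  1  1  1  2  2  0  0  3  1  1  2
So g(13) = 2.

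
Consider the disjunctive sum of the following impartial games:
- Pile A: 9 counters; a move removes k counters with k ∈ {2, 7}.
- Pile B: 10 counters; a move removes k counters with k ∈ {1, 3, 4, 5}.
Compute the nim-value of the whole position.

0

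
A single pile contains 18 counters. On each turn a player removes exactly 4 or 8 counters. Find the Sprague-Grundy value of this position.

1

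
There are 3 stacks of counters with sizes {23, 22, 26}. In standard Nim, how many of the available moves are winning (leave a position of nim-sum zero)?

Write each in binary and XOR column by column:
  10111  (23)
  10110  (22)
  11010  (26)
  -----
  11011  (27)
The overall nim-sum is X = 27. A stack of size p has a winning move iff p XOR X < p (reduce it to p XOR X).
  23: 23 XOR 27 = 12 < 23 — winning move (to 12).
  22: 22 XOR 27 = 13 < 22 — winning move (to 13).
  26: 26 XOR 27 = 1 < 26 — winning move (to 1).
That gives 3 winning moves.

3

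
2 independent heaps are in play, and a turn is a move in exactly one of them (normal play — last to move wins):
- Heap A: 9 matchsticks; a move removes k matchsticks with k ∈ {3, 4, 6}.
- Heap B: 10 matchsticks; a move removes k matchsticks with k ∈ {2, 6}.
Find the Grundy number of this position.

Build the Grundy sequence for heap A with g(k) = mex{g(k−s) : s ∈ {3, 4, 6}, s ≤ k}:
g(0) = mex{} = 0
g(1) = mex{} = 0
g(2) = mex{} = 0
g(3) = mex{0} = 1
g(4) = mex{0} = 1
g(5) = mex{0} = 1
g(6) = mex{0,1} = 2
g(7) = mex{0,1} = 2
g(8) = mex{0,1} = 2
g(9) = mex{1,2} = 0
So g(9) = 0.
Grundy values for heap B (subtraction set {2, 6}):
k:     0  1  2  3  4  5  6  7  8  9 10
g(k):  0  0  1  1  0  0  1  1  0  0  1
So g(10) = 1.
By the Sprague-Grundy theorem, the Grundy value of a sum of independent games is the XOR of the component values.
Combined value = 0 ⊕ 1 = 1.

1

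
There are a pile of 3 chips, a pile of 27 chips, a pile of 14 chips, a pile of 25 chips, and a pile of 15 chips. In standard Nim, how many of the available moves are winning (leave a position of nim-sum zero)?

0

Compute the nim-sum pairwise:
3 XOR 27 = 24
24 XOR 14 = 22
22 XOR 25 = 15
15 XOR 15 = 0
The nim-sum is already 0, so every move leaves a nonzero nim-sum — there are no winning moves.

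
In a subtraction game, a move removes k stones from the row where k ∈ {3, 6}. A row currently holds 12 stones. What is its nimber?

Compute g(0), g(1), … for moves {3, 6}:
g(0) = mex{} = 0
g(1) = mex{} = 0
g(2) = mex{} = 0
g(3) = mex{0} = 1
g(4) = mex{0} = 1
g(5) = mex{0} = 1
g(6) = mex{0,1} = 2
g(7) = mex{0,1} = 2
g(8) = mex{0,1} = 2
g(9) = mex{1,2} = 0
g(10) = mex{1,2} = 0
g(11) = mex{1,2} = 0
g(12) = mex{0,2} = 1
So g(12) = 1.

1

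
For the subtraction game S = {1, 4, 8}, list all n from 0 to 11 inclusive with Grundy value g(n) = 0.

0, 2, 5, 7

Compute g(0), g(1), … for moves {1, 4, 8}:
k:     0  1  2  3  4  5  6  7  8  9 10 11
g(k):  0  1  0  1  2  0  1  0  1  2  3  2
The P-positions (g = 0) in 0..11 are 0, 2, 5, 7.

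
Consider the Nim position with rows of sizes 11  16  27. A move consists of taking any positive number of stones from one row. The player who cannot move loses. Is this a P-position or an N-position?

P-position

Compute the nim-sum pairwise:
11 XOR 16 = 27
27 XOR 27 = 0
The nim-sum is 0, so this is a P-position: the player to move is in a losing position under optimal play.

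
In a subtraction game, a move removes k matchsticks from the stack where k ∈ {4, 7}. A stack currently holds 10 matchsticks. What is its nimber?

2

Grundy values for subtraction set {4, 7}:
g(0) = mex{} = 0
g(1) = mex{} = 0
g(2) = mex{} = 0
g(3) = mex{} = 0
g(4) = mex{0} = 1
g(5) = mex{0} = 1
g(6) = mex{0} = 1
g(7) = mex{0} = 1
g(8) = mex{0,1} = 2
g(9) = mex{0,1} = 2
g(10) = mex{0,1} = 2
So g(10) = 2.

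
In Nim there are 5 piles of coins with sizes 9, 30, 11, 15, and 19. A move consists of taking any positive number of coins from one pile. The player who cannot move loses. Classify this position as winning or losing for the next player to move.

Losing position

In binary:
  01001  (9)
  11110  (30)
  01011  (11)
  01111  (15)
  10011  (19)
  -----
  00000  (0)
The nim-sum is 0, so this is a P-position: the player to move is in a losing position under optimal play.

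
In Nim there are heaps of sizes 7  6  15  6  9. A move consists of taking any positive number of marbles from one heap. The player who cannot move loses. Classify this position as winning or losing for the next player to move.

Winning position

Nim-sum: 7 ⊕ 6 ⊕ 15 ⊕ 6 ⊕ 9 = 1.
The nim-sum is 1 ≠ 0, so this is an N-position: the player to move can win.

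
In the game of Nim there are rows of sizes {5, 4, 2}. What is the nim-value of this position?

Write each in binary and XOR column by column:
  101  (5)
  100  (4)
  010  (2)
  ---
  011  (3)

3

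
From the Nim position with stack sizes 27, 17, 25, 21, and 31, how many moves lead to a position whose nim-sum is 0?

Compute the nim-sum pairwise:
27 ⊕ 17 = 10
10 ⊕ 25 = 19
19 ⊕ 21 = 6
6 ⊕ 31 = 25
The overall nim-sum is X = 25. A stack of size p has a winning move iff p XOR X < p (reduce it to p XOR X).
  27: 27 XOR 25 = 2 < 27 — winning move (to 2).
  17: 17 XOR 25 = 8 < 17 — winning move (to 8).
  25: 25 XOR 25 = 0 < 25 — winning move (to 0).
  21: 21 XOR 25 = 12 < 21 — winning move (to 12).
  31: 31 XOR 25 = 6 < 31 — winning move (to 6).
That gives 5 winning moves.

5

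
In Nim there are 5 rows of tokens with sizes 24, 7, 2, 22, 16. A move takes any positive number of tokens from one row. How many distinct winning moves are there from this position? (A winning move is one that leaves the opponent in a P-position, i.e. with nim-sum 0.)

3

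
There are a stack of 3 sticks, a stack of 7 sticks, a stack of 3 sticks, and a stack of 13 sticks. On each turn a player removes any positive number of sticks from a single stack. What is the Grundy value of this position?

Nim-sum: 3 XOR 7 XOR 3 XOR 13 = 10.

10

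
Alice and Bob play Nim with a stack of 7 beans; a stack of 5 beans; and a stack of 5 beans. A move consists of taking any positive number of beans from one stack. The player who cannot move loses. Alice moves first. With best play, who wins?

Compute the nim-sum pairwise:
7 ⊕ 5 = 2
2 ⊕ 5 = 7
The nim-sum is 7 ≠ 0, so this is an N-position: the player to move can win; Alice has a winning move.

Alice wins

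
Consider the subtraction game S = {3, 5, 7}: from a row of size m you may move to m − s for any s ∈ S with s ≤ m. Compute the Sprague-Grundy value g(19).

Grundy values for subtraction set {3, 5, 7}:
k:     0  1  2  3  4  5  6  7  8  9 10 11 12 13 14 15 16 17 18 19
g(k):  0  0  0  1  1  1  2  2  2  3  0  0  0  1  1  1  2  2  2  3
So g(19) = 3.

3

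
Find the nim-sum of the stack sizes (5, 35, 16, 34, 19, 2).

Write each in binary and XOR column by column:
  000101  (5)
  100011  (35)
  010000  (16)
  100010  (34)
  010011  (19)
  000010  (2)
  ------
  000101  (5)

5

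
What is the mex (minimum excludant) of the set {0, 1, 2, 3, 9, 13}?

4

The values 0, 1, 2, 3 are all present; 4 is the first non-negative integer missing from the set.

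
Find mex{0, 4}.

0 is in the set but 1 is not, so the mex is 1.

1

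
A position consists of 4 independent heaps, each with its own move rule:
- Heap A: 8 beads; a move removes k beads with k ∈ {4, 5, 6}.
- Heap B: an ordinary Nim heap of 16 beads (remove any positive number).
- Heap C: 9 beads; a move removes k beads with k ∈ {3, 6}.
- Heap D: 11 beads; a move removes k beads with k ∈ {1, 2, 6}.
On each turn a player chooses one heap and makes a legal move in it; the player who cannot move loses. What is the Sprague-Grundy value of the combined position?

19

Grundy values for heap A (subtraction set {4, 5, 6}):
g(0) = mex{} = 0
g(1) = mex{} = 0
g(2) = mex{} = 0
g(3) = mex{} = 0
g(4) = mex{0} = 1
g(5) = mex{0} = 1
g(6) = mex{0} = 1
g(7) = mex{0} = 1
g(8) = mex{0,1} = 2
So g(8) = 2.
Heap B is a plain Nim heap of size 16, so its Grundy value is 16.
Build the Grundy sequence for heap C with g(k) = mex{g(k−s) : s ∈ {3, 6}, s ≤ k}:
g(0) = mex{} = 0
g(1) = mex{} = 0
g(2) = mex{} = 0
g(3) = mex{0} = 1
g(4) = mex{0} = 1
g(5) = mex{0} = 1
g(6) = mex{0,1} = 2
g(7) = mex{0,1} = 2
g(8) = mex{0,1} = 2
g(9) = mex{1,2} = 0
So g(9) = 0.
Build the Grundy sequence for heap D with g(k) = mex{g(k−s) : s ∈ {1, 2, 6}, s ≤ k}:
g(0) = mex{} = 0
g(1) = mex{0} = 1
g(2) = mex{0,1} = 2
g(3) = mex{1,2} = 0
g(4) = mex{0,2} = 1
g(5) = mex{0,1} = 2
g(6) = mex{0,1,2} = 3
g(7) = mex{1,2,3} = 0
g(8) = mex{0,2,3} = 1
g(9) = mex{0,1} = 2
g(10) = mex{1,2} = 0
g(11) = mex{0,2} = 1
So g(11) = 1.
The value of a disjunctive sum is the nim-sum of the parts.
Combined value = 2 XOR 16 XOR 0 XOR 1 = 19.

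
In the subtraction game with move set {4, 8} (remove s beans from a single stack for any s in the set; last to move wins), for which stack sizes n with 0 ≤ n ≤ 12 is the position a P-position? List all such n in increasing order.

0, 1, 2, 3, 12

Build the Grundy sequence with g(k) = mex{g(k−s) : s ∈ {4, 8}, s ≤ k}:
g(0) = mex{} = 0
g(1) = mex{} = 0
g(2) = mex{} = 0
g(3) = mex{} = 0
g(4) = mex{0} = 1
g(5) = mex{0} = 1
g(6) = mex{0} = 1
g(7) = mex{0} = 1
g(8) = mex{0,1} = 2
g(9) = mex{0,1} = 2
g(10) = mex{0,1} = 2
g(11) = mex{0,1} = 2
g(12) = mex{1,2} = 0
The P-positions (g = 0) in 0..12 are 0, 1, 2, 3, 12.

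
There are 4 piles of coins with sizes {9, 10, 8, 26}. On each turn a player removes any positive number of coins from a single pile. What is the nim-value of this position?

Compute the nim-sum pairwise:
9 XOR 10 = 3
3 XOR 8 = 11
11 XOR 26 = 17

17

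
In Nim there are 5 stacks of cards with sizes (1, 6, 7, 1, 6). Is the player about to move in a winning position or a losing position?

Write each in binary and XOR column by column:
  001  (1)
  110  (6)
  111  (7)
  001  (1)
  110  (6)
  ---
  111  (7)
The nim-sum is 7 ≠ 0, so this is an N-position: the player to move can win.

Winning position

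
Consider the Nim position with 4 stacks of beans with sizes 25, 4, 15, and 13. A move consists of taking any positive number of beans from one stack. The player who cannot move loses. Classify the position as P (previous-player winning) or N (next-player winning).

Nim-sum: 25 XOR 4 XOR 15 XOR 13 = 31.
The nim-sum is 31 ≠ 0, so this is an N-position: the player to move can win.

N-position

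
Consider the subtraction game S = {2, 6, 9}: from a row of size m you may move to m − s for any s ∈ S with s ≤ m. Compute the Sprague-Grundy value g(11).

3

Build the Grundy sequence with g(k) = mex{g(k−s) : s ∈ {2, 6, 9}, s ≤ k}:
g(0) = mex{} = 0
g(1) = mex{} = 0
g(2) = mex{0} = 1
g(3) = mex{0} = 1
g(4) = mex{1} = 0
g(5) = mex{1} = 0
g(6) = mex{0} = 1
g(7) = mex{0} = 1
g(8) = mex{1} = 0
g(9) = mex{0,1} = 2
g(10) = mex{0} = 1
g(11) = mex{0,1,2} = 3
So g(11) = 3.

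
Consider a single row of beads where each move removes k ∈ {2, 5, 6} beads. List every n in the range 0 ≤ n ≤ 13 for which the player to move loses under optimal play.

0, 1, 4, 8, 11, 12

Compute g(0), g(1), … for moves {2, 5, 6}:
g(0) = mex{} = 0
g(1) = mex{} = 0
g(2) = mex{0} = 1
g(3) = mex{0} = 1
g(4) = mex{1} = 0
g(5) = mex{0,1} = 2
g(6) = mex{0} = 1
g(7) = mex{0,1,2} = 3
g(8) = mex{1} = 0
g(9) = mex{0,1,3} = 2
g(10) = mex{0,2} = 1
g(11) = mex{1,2} = 0
g(12) = mex{1,3} = 0
g(13) = mex{0,3} = 1
The P-positions (g = 0) in 0..13 are 0, 1, 4, 8, 11, 12.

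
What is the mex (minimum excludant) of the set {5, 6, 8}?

0

0 is not in the set, so the mex is 0.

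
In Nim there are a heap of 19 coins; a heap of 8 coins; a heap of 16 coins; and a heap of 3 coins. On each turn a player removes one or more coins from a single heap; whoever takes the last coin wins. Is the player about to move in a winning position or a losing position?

Winning position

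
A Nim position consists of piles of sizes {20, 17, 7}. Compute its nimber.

2

In binary:
  10100  (20)
  10001  (17)
  00111  (7)
  -----
  00010  (2)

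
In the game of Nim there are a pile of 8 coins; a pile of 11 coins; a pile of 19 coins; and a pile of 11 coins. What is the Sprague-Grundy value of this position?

Compute the nim-sum pairwise:
8 ⊕ 11 = 3
3 ⊕ 19 = 16
16 ⊕ 11 = 27

27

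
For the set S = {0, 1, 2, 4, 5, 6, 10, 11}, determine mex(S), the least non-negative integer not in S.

The values 0, 1, 2 are all present; 3 is the first non-negative integer missing from the set.

3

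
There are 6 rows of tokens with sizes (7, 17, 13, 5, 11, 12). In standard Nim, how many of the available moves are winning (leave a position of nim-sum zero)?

Compute the nim-sum pairwise:
7 ^ 17 = 22
22 ^ 13 = 27
27 ^ 5 = 30
30 ^ 11 = 21
21 ^ 12 = 25
The overall nim-sum is X = 25. A row of size p has a winning move iff p XOR X < p (reduce it to p XOR X).
  7: 7 XOR 25 = 30 ≥ 7 — no move.
  17: 17 XOR 25 = 8 < 17 — winning move (to 8).
  13: 13 XOR 25 = 20 ≥ 13 — no move.
  5: 5 XOR 25 = 28 ≥ 5 — no move.
  11: 11 XOR 25 = 18 ≥ 11 — no move.
  12: 12 XOR 25 = 21 ≥ 12 — no move.
That gives 1 winning move.

1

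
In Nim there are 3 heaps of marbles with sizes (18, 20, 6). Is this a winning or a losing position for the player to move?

Losing position

Nim-sum: 18 ⊕ 20 ⊕ 6 = 0.
The nim-sum is 0, so this is a P-position: the player to move is in a losing position under optimal play.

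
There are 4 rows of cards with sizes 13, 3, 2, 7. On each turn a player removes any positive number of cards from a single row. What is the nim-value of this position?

Compute the nim-sum pairwise:
13 XOR 3 = 14
14 XOR 2 = 12
12 XOR 7 = 11

11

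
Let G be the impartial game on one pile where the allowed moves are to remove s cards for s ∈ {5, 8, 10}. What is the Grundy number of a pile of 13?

2

Build the Grundy sequence with g(k) = mex{g(k−s) : s ∈ {5, 8, 10}, s ≤ k}:
g(0) = mex{} = 0
g(1) = mex{} = 0
g(2) = mex{} = 0
g(3) = mex{} = 0
g(4) = mex{} = 0
g(5) = mex{0} = 1
g(6) = mex{0} = 1
g(7) = mex{0} = 1
g(8) = mex{0} = 1
g(9) = mex{0} = 1
g(10) = mex{0,1} = 2
g(11) = mex{0,1} = 2
g(12) = mex{0,1} = 2
g(13) = mex{0,1} = 2
So g(13) = 2.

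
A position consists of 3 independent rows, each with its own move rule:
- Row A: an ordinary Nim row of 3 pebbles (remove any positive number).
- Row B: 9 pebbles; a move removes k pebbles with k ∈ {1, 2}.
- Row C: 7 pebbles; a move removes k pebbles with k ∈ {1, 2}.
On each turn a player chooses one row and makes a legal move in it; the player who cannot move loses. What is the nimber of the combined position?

2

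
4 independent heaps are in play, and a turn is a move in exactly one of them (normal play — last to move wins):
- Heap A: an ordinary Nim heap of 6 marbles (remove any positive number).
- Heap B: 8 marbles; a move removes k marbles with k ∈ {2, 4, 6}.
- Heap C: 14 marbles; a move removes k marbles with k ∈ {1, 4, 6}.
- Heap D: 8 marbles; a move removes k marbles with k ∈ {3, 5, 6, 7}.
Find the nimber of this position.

6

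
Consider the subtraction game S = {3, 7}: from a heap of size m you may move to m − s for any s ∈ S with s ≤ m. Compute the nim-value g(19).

1

Compute g(0), g(1), … for moves {3, 7}:
k:     0  1  2  3  4  5  6  7  8  9 10 11 12 13 14 15 16 17 18 19
g(k):  0  0  0  1  1  1  0  2  2  1  0  0  0  1  1  1  0  2  2  1
So g(19) = 1.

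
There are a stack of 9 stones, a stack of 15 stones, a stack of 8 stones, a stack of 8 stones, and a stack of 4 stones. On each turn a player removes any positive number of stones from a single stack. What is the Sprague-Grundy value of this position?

2

Nim-sum: 9 ^ 15 ^ 8 ^ 8 ^ 4 = 2.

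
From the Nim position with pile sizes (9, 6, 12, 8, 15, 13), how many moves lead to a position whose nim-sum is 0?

5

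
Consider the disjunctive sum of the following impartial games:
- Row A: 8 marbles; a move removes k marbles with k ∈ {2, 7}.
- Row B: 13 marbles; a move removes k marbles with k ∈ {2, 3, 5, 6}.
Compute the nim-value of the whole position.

Build the Grundy sequence for row A with g(k) = mex{g(k−s) : s ∈ {2, 7}, s ≤ k}:
g(0) = mex{} = 0
g(1) = mex{} = 0
g(2) = mex{0} = 1
g(3) = mex{0} = 1
g(4) = mex{1} = 0
g(5) = mex{1} = 0
g(6) = mex{0} = 1
g(7) = mex{0} = 1
g(8) = mex{0,1} = 2
So g(8) = 2.
Grundy values for row B (subtraction set {2, 3, 5, 6}):
k:     0  1  2  3  4  5  6  7  8  9 10 11 12 13
g(k):  0  0  1  1  2  2  3  3  0  0  1  1  2  2
So g(13) = 2.
The value of a disjunctive sum is the nim-sum of the parts.
Combined value = 2 XOR 2 = 0.

0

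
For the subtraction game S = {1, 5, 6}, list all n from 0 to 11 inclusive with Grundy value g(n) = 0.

0, 2, 4, 11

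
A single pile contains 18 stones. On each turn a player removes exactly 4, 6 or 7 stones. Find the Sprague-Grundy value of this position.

Grundy values for subtraction set {4, 6, 7}:
k:     0  1  2  3  4  5  6  7  8  9 10 11 12 13 14 15 16 17 18
g(k):  0  0  0  0  1  1  1  1  2  2  2  0  0  0  0  1  1  1  1
So g(18) = 1.

1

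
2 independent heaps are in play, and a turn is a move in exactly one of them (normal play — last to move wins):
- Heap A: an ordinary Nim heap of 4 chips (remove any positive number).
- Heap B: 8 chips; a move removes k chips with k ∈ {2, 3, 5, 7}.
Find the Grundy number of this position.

0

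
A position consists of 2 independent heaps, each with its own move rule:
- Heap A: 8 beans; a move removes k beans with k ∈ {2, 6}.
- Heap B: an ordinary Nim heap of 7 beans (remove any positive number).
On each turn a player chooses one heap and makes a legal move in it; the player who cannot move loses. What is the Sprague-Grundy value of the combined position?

7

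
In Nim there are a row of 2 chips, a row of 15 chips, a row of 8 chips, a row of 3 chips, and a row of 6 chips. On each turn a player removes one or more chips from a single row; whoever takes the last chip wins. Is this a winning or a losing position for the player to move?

Write each in binary and XOR column by column:
  0010  (2)
  1111  (15)
  1000  (8)
  0011  (3)
  0110  (6)
  ----
  0000  (0)
The nim-sum is 0, so this is a P-position: the player to move is in a losing position under optimal play.

Losing position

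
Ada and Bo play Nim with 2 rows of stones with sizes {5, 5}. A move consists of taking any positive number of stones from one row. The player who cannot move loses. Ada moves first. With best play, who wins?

Compute the nim-sum pairwise:
5 XOR 5 = 0
The nim-sum is 0, so this is a P-position: the player to move is in a losing position under optimal play; Ada is about to move from it and so loses — Bo wins.

Bo wins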